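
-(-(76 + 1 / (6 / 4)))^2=-52900/9 = -5877.78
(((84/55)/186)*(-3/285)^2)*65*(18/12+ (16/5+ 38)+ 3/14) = 39052/15387625 = 0.00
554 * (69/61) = 38226/61 = 626.66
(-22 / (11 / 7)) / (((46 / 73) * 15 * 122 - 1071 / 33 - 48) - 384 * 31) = 11242/8697537 = 0.00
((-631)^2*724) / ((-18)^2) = 72067141/81 = 889717.79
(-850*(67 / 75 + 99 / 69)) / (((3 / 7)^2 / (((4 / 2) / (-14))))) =955808/621 = 1539.14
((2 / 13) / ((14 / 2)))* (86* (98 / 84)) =86/39 = 2.21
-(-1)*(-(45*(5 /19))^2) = -50625/361 = -140.24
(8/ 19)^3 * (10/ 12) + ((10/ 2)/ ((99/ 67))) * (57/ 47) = 44319295/10638309 = 4.17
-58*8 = -464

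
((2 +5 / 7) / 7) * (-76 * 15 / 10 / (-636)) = 361/5194 = 0.07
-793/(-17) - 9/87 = 22946/493 = 46.54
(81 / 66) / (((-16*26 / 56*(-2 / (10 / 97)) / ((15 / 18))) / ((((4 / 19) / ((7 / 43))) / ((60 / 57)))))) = 1935/221936 = 0.01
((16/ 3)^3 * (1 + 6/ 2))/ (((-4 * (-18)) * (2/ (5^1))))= 5120/243 = 21.07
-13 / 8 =-1.62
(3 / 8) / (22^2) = 3/3872 = 0.00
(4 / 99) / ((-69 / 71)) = -284/6831 = -0.04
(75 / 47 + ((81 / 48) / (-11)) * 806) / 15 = -168269/20680 = -8.14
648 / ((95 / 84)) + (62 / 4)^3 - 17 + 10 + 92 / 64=6522747/1520 = 4291.28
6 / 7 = 0.86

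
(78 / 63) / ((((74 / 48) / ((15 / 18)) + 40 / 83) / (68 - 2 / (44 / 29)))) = 10552620/298067 = 35.40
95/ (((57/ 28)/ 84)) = 3920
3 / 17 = 0.18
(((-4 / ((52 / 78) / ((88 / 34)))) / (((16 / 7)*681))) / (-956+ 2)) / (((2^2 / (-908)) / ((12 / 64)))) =-77/172992 = 0.00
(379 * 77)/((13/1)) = 29183/13 = 2244.85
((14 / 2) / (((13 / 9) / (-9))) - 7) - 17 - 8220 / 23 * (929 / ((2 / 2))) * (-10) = 992709183/299 = 3320097.60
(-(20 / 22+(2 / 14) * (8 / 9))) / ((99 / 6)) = -1436/22869 = -0.06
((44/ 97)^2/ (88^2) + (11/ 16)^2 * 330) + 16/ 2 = 197485533/1204352 = 163.98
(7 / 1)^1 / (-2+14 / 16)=-56/9 = -6.22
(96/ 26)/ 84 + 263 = 23937/91 = 263.04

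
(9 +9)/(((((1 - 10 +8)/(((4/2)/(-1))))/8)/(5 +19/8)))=2124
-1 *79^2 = -6241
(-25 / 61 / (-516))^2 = 625/990738576 = 0.00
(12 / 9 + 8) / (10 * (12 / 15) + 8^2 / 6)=1/2 = 0.50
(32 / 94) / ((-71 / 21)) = -336/3337 = -0.10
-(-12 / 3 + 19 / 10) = 2.10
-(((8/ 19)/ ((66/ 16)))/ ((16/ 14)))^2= -3136/393129 = -0.01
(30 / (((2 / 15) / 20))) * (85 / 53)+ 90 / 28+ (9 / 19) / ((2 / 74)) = 102037401/14098 = 7237.72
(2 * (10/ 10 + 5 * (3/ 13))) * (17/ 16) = 119/26 = 4.58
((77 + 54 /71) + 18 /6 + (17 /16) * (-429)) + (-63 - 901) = -1521163/1136 = -1339.05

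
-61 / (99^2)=-61/9801 = -0.01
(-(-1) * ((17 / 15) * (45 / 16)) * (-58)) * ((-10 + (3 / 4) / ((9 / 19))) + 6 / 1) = 14297/32 = 446.78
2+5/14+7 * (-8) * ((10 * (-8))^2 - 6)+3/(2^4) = -40102883/112 = -358061.46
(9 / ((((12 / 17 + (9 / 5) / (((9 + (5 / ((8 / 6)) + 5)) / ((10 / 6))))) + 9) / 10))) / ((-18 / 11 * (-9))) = 0.62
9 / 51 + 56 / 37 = 1063/629 = 1.69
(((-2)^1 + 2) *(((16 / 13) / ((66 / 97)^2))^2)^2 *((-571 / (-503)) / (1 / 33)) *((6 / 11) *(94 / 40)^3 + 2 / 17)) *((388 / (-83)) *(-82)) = 0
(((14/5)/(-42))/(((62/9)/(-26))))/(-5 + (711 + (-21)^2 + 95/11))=429/1970360 = 0.00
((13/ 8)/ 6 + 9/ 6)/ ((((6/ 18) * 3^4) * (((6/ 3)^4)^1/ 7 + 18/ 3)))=595/75168 = 0.01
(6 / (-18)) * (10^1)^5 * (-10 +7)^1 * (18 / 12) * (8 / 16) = 75000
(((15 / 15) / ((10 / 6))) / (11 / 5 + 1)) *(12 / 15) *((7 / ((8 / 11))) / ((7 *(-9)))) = -11/480 = -0.02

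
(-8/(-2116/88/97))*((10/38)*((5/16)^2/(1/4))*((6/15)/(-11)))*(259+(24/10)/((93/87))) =-19639105/623162 = -31.52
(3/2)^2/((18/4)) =1/2 = 0.50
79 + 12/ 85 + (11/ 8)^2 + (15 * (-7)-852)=-4765267/5440 = -875.97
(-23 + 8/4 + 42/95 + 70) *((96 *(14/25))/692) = 1578192/410875 = 3.84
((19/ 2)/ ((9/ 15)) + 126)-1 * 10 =791/6 = 131.83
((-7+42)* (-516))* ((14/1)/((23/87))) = -21997080/23 = -956394.78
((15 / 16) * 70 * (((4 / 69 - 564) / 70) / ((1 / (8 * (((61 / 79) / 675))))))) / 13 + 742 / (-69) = -35478346/3188835 = -11.13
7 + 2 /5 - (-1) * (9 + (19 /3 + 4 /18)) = 1033/45 = 22.96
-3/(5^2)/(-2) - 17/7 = -829/350 = -2.37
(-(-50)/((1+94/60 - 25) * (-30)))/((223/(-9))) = -450/150079 = 0.00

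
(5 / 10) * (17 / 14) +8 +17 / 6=961/84 = 11.44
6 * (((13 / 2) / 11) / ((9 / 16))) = 208/33 = 6.30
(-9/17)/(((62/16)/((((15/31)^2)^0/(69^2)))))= -8/278783 = 0.00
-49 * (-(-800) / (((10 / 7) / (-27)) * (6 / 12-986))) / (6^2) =-20.88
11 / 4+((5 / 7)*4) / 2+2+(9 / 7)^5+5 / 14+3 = 13.05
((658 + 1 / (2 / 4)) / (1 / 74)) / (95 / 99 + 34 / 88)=19340640/533 = 36286.38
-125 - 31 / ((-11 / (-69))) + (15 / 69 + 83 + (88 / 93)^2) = -514974200/2188197 = -235.34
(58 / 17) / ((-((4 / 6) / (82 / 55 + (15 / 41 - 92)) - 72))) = 0.05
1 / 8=0.12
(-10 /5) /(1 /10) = -20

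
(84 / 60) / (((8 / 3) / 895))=3759/8 = 469.88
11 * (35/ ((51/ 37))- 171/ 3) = -17732/51 = -347.69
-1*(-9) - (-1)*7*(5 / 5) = 16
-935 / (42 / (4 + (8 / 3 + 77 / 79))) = -1693285/9954 = -170.11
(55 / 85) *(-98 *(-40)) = 2536.47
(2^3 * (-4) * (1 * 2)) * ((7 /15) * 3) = -448/5 = -89.60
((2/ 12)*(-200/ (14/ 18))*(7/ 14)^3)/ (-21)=25/98 = 0.26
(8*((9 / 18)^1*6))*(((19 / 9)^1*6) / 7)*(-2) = -608/7 = -86.86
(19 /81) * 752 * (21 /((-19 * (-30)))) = 2632/405 = 6.50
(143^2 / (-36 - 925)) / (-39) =1573/2883 = 0.55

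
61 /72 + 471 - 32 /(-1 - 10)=376007/792 = 474.76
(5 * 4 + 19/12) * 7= 1813/12 = 151.08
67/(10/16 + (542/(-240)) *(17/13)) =-13065/454 = -28.78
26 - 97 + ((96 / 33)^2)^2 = 9065/14641 = 0.62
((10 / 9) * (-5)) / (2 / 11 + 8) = -55/81 = -0.68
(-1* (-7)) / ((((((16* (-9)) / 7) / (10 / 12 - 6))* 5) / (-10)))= -1519/432 = -3.52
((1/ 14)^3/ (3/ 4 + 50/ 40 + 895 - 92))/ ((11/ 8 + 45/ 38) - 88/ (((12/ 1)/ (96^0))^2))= 171/735846475 = 0.00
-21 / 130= -0.16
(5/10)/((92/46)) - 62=-247/4 = -61.75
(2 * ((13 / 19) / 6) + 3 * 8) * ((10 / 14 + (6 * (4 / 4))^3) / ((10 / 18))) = 6284931/665 = 9451.02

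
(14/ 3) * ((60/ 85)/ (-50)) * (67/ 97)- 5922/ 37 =-244203862/1525325 = -160.10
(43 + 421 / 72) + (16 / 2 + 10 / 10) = 4165/72 = 57.85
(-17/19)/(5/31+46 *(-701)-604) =527/19348555 = 0.00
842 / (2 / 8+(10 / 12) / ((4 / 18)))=421/2 = 210.50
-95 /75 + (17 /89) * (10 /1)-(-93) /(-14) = -112129/18690 = -6.00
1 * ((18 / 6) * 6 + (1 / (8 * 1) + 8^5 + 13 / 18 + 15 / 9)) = 2360773/72 = 32788.51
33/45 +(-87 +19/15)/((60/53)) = -33749/450 = -75.00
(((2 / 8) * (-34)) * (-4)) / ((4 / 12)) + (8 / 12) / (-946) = 144737/1419 = 102.00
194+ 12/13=2534/13 = 194.92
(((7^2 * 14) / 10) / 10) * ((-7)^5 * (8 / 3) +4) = -23057146/75 = -307428.61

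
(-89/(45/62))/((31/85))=-3026/9 = -336.22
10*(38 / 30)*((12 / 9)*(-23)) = -3496/9 = -388.44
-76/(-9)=76/9 = 8.44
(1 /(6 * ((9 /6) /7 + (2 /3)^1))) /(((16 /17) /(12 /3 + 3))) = 833/592 = 1.41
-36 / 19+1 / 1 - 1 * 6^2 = -701/19 = -36.89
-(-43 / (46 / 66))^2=-2013561/529 = -3806.35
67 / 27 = 2.48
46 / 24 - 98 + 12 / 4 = -93.08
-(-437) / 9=48.56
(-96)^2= 9216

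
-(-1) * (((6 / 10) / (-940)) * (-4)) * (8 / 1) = 24/1175 = 0.02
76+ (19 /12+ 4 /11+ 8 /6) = 10465/132 = 79.28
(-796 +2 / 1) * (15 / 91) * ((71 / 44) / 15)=-28187/2002 = -14.08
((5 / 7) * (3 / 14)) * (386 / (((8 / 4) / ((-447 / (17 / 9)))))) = -11646585/1666 = -6990.75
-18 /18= -1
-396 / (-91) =396/91 = 4.35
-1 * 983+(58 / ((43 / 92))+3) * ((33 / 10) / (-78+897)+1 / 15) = -22867925/23478 = -974.02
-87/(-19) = 87/19 = 4.58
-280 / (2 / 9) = -1260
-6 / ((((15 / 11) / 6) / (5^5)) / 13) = -1072500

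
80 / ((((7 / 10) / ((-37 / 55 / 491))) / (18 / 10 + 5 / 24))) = -35668/113421 = -0.31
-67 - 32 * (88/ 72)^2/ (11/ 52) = -23731/81 = -292.98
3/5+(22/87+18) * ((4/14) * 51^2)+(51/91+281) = 26100941/1885 = 13846.65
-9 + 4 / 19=-167/19 = -8.79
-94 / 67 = -1.40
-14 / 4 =-7/2 = -3.50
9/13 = 0.69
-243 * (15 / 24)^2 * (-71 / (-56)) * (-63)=3881925/512 = 7581.88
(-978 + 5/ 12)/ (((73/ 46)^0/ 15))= -58655/4 = -14663.75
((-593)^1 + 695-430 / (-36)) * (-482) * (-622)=307449002/9 = 34161000.22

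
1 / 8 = 0.12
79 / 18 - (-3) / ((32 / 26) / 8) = 23.89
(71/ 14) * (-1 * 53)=-3763/14 = -268.79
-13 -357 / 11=-500/11 = -45.45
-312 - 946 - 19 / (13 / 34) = -17000/13 = -1307.69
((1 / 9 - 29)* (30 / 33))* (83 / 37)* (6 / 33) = -431600/40293 = -10.71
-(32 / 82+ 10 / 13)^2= -381924/284089 = -1.34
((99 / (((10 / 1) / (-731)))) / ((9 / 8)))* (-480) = 3087744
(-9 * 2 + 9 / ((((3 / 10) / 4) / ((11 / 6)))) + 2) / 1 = 204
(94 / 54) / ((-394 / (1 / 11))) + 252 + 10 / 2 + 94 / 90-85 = 101246339/585090 = 173.04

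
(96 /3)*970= 31040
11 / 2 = 5.50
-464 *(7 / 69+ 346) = -11080784/69 = -160591.07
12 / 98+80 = 80.12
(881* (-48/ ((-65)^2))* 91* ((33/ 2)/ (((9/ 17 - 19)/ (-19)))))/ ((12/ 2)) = -2576.54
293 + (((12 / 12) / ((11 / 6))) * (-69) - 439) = -183.64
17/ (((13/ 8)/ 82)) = 11152/13 = 857.85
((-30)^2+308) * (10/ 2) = 6040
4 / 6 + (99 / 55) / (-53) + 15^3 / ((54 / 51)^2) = 9575137/3180 = 3011.05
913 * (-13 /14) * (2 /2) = -11869/14 = -847.79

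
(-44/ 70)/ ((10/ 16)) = -176/175 = -1.01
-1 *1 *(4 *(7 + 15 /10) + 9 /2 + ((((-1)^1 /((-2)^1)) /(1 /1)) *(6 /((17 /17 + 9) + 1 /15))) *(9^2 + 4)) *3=-191.49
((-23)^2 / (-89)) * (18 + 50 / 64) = -317929/2848 = -111.63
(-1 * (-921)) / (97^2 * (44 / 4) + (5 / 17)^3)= 1508291/169496904 = 0.01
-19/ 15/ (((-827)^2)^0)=-19/15 = -1.27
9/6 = 3/2 = 1.50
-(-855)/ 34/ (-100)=-171/680 = -0.25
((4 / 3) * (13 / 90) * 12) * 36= 416/5 = 83.20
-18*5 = -90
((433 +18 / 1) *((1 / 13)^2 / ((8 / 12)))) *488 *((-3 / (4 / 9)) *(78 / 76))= -6685173/494 = -13532.74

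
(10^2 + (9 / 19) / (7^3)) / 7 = 651709/45619 = 14.29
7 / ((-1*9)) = -7/9 = -0.78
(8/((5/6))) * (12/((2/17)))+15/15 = 4901/5 = 980.20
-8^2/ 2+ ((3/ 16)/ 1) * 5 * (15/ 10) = -979/32 = -30.59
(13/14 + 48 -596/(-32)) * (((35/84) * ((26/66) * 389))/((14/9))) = 95653155/34496 = 2772.88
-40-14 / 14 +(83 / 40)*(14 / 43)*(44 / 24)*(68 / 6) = -208693/7740 = -26.96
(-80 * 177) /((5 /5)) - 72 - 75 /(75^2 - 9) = -26642329/1872 = -14232.01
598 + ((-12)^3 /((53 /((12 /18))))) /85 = 2692838/4505 = 597.74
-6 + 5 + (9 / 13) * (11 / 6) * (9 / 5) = 167/130 = 1.28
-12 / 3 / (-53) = 4/53 = 0.08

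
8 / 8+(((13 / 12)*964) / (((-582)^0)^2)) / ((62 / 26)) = 40822/93 = 438.95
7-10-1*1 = -4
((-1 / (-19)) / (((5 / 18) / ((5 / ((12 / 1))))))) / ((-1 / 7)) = -21/38 = -0.55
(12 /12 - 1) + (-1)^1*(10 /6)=-5/3 = -1.67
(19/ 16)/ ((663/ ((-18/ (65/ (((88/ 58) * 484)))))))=-151734/416585 = -0.36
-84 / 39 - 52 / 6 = -422/39 = -10.82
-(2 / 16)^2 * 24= -3/8 = -0.38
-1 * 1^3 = -1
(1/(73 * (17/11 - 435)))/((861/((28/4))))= -11/42811872 = 0.00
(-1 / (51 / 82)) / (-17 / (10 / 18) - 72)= 410/26163 = 0.02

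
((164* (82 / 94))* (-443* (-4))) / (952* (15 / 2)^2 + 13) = 11914928/2517461 = 4.73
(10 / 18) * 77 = 385/9 = 42.78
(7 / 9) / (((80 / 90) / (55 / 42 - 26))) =-1037/48 = -21.60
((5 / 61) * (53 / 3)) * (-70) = -18550/183 = -101.37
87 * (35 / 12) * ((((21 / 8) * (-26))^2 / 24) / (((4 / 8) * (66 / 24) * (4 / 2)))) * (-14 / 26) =-13577655/1408 = -9643.22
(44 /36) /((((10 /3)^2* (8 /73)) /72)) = 7227/100 = 72.27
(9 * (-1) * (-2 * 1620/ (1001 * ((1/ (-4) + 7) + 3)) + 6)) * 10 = -6638220/13013 = -510.12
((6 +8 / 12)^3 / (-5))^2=2560000/729 = 3511.66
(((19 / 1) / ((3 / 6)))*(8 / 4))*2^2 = 304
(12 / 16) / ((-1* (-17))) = 3/68 = 0.04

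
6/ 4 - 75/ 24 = -13/8 = -1.62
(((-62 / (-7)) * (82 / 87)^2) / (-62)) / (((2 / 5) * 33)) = -16810/1748439 = -0.01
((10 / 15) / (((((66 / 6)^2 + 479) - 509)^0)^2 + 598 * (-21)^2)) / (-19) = -2/15031983 = 0.00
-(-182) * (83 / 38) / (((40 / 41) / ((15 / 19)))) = 929019/2888 = 321.68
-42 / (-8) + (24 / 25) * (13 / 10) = 3249/500 = 6.50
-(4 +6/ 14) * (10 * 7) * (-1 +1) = 0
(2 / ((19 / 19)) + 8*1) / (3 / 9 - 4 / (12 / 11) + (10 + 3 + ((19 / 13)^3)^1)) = 6591/8429 = 0.78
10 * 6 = 60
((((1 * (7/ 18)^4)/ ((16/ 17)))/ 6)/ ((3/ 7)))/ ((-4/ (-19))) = 5428661/120932352 = 0.04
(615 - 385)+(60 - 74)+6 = 222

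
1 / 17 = 0.06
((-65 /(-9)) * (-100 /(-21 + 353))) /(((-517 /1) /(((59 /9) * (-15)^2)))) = 2396875/386199 = 6.21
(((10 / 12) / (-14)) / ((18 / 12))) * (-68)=170/63 = 2.70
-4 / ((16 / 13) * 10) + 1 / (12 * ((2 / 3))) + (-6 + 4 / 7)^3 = -274703/1715 = -160.18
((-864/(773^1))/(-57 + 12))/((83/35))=672/64159 = 0.01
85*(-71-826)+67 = -76178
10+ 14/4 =27/2 = 13.50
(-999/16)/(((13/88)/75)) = -824175/26 = -31699.04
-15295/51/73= -15295/3723 = -4.11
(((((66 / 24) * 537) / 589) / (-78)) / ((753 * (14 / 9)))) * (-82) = 242187/107626792 = 0.00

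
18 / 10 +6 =7.80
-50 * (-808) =40400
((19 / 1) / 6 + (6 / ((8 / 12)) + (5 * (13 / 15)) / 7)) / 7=1.83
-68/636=-17/159 = -0.11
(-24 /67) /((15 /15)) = -24/67 = -0.36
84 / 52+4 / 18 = 215/117 = 1.84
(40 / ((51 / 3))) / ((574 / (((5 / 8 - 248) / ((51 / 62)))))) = -306745/248829 = -1.23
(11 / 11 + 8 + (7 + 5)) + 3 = 24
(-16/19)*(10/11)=-160/209 = -0.77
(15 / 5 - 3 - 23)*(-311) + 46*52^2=131537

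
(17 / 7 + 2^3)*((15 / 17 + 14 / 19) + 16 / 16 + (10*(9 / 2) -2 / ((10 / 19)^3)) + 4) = 446836139/1130500 = 395.26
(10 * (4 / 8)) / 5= 1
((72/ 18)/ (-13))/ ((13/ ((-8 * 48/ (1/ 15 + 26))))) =23040/66079 = 0.35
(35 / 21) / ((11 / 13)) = 65/33 = 1.97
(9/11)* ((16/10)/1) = 72/55 = 1.31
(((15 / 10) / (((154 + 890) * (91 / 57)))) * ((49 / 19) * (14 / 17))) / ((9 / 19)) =931/230724 = 0.00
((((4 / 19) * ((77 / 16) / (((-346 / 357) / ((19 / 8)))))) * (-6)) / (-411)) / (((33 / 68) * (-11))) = 14161/2085688 = 0.01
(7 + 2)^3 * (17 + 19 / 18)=26325/2 = 13162.50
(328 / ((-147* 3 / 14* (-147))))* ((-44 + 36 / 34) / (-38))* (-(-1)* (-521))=-124748240/2991303 = -41.70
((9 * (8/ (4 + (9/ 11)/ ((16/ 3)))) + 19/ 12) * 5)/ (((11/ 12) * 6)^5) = 6638120/353184843 = 0.02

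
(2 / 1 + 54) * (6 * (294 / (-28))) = -3528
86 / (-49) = -86/49 = -1.76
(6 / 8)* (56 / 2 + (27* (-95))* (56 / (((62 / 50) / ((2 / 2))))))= -86858.03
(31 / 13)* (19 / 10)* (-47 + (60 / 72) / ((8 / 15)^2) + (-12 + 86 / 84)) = -17430277/69888 = -249.40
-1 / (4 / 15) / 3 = -5/4 = -1.25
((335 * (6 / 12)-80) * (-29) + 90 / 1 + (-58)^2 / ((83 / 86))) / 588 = 57441/32536 = 1.77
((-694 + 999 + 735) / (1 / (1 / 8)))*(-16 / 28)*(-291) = 151320/7 = 21617.14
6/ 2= 3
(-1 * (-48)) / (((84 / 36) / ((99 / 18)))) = 792/7 = 113.14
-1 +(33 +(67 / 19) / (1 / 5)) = 943/19 = 49.63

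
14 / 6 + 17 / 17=3.33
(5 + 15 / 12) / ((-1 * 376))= -25/1504 = -0.02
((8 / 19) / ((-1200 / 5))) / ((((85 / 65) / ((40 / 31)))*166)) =-26/2493237 = 0.00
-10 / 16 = -5/8 = -0.62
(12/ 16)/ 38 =3/152 = 0.02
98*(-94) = -9212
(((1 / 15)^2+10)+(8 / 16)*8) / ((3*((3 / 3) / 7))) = 22057/675 = 32.68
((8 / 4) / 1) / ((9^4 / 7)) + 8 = 52502/6561 = 8.00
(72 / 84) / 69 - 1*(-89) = 14331/161 = 89.01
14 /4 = 7/2 = 3.50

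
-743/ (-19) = 743/19 = 39.11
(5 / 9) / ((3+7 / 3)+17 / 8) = 40/537 = 0.07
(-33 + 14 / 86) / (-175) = 1412/7525 = 0.19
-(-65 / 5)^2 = -169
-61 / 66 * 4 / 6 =-61/99 = -0.62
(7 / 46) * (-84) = -294/23 = -12.78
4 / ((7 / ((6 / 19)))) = 24/133 = 0.18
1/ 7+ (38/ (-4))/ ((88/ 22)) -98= -5613/56 = -100.23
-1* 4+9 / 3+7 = 6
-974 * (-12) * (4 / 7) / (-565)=-46752/3955 = -11.82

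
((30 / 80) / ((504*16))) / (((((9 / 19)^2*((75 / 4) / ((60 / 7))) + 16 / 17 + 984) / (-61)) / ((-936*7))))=14599923/774092312 = 0.02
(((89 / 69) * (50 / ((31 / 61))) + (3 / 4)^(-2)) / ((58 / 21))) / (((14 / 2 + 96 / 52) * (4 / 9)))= 112715967/9511420 = 11.85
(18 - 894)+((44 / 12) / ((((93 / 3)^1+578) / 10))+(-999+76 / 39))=-44485411/23751 = -1872.99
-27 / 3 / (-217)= 9/217 = 0.04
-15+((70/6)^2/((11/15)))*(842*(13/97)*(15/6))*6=335205245/1067 = 314156.74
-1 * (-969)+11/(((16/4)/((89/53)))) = 206407/212 = 973.62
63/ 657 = 7/73 = 0.10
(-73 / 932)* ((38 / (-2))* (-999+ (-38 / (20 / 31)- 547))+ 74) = -22313983/9320 = -2394.20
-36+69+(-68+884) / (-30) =29/5 = 5.80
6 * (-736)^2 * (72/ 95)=234012672/95 = 2463291.28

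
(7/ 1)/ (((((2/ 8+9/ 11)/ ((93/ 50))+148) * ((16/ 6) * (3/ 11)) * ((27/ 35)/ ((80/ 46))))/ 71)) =652486450/62924481 = 10.37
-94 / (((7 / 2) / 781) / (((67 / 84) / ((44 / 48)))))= -894316/49 = -18251.35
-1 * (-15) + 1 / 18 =271/18 = 15.06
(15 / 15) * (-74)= -74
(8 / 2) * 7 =28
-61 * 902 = -55022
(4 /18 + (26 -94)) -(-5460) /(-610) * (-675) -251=3141941/549 = 5723.03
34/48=17/24 = 0.71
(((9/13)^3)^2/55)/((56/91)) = 531441/163368920 = 0.00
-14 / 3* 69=-322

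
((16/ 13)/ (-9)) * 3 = -16/39 = -0.41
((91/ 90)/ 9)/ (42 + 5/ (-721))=5047/1886490 = 0.00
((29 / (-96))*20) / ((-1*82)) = 145/1968 = 0.07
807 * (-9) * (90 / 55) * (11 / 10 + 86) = -56934657/55 = -1035175.58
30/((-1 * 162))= -5/27 = -0.19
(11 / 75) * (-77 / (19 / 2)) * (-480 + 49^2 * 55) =-469238/3 = -156412.67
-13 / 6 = -2.17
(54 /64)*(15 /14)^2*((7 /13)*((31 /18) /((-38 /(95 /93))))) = -1125/46592 = -0.02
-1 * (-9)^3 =729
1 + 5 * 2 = 11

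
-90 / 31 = -2.90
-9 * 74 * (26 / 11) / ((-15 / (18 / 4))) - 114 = 19704/55 = 358.25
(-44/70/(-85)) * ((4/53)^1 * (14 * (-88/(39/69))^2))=720997376/3806725 = 189.40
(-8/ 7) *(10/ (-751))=80/5257 = 0.02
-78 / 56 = -39/28 = -1.39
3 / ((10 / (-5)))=-3/2 = -1.50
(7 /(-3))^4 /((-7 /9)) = -343/9 = -38.11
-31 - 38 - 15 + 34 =-50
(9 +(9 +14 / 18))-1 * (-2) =187/9 = 20.78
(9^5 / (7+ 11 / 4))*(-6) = -472392/13 = -36337.85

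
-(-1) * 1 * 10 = 10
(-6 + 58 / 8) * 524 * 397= 260035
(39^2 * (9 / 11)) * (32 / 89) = 438048/979 = 447.44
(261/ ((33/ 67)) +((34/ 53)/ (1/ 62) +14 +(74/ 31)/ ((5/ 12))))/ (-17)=-53262189/1536205 = -34.67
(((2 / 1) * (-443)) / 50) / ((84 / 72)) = -2658/175 = -15.19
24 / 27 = 8/9 = 0.89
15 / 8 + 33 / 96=71/32 = 2.22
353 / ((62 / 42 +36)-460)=-0.84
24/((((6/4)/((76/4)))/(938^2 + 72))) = 267494464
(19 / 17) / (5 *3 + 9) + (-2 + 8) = 2467/408 = 6.05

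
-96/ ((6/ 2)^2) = -10.67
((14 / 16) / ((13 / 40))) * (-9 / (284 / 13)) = -315/284 = -1.11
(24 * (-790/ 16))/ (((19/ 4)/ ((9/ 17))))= -42660/323 = -132.07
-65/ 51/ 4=-65/204 = -0.32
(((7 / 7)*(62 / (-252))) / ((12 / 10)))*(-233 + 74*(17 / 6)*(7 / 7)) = 775/162 = 4.78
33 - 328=-295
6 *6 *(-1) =-36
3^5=243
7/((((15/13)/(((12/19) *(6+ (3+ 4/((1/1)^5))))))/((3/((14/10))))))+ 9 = 2199/19 = 115.74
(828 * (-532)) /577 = -440496/577 = -763.42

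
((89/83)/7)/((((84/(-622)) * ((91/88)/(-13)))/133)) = 23139644/12201 = 1896.54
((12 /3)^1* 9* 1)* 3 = 108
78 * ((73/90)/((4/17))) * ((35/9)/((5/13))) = 1468103/540 = 2718.71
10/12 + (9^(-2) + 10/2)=947/162 = 5.85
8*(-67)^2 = 35912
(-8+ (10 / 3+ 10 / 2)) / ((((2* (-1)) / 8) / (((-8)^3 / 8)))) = 256/3 = 85.33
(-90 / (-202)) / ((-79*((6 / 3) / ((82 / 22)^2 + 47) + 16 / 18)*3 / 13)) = -2155140/81282073 = -0.03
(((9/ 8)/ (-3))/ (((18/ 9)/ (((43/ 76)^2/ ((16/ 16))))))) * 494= -72111/2432 = -29.65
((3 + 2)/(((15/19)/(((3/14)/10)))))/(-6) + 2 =1.98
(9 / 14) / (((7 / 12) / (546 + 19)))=30510/49 = 622.65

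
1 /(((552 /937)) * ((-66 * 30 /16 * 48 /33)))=-937/99360 = -0.01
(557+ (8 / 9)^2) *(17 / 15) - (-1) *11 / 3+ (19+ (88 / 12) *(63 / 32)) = 13010537/19440 = 669.27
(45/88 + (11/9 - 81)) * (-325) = 20403175/792 = 25761.58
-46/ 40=-23/20 = -1.15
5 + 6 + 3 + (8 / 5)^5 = 76518/3125 = 24.49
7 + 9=16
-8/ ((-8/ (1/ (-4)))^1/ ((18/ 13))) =-9/26 = -0.35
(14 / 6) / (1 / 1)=7/3 = 2.33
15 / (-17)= -15/17 = -0.88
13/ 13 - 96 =-95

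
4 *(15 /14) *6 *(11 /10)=198/7 = 28.29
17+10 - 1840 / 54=-191/27 = -7.07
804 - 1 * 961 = -157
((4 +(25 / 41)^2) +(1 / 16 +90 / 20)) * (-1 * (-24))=720891/3362 = 214.42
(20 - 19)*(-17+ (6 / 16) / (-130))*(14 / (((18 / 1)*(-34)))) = 123781/318240 = 0.39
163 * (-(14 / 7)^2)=-652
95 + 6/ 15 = 477/5 = 95.40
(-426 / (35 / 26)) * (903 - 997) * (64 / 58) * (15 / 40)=12493728/1015 = 12309.09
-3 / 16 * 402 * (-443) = 267129/8 = 33391.12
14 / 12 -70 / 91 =0.40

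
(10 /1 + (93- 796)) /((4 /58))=-20097/2 = -10048.50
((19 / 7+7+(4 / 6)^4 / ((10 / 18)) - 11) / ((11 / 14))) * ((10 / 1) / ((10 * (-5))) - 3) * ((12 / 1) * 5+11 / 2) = 614128/2475 = 248.13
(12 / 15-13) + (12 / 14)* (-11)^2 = 3203/35 = 91.51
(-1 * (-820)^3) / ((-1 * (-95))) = 110273600/19 = 5803873.68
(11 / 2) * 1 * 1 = 11/2 = 5.50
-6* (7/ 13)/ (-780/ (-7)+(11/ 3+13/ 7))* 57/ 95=-1323/79820 = -0.02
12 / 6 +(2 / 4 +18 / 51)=97/34 = 2.85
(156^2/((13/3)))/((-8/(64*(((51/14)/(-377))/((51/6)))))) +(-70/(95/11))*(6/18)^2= 1741666/34713 = 50.17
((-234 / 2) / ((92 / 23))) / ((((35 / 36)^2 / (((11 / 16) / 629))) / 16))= -416988/770525 = -0.54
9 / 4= 2.25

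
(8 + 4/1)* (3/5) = 36/5 = 7.20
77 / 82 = 0.94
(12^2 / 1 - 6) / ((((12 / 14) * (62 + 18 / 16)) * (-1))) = -1288/505 = -2.55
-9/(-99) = 1/11 = 0.09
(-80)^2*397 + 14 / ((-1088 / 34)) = 40652793/16 = 2540799.56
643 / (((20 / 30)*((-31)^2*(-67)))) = -1929/128774 = -0.01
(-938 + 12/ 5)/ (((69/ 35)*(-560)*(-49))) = -2339/135240 = -0.02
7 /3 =2.33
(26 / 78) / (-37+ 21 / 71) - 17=-132977/7818 = -17.01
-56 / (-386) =0.15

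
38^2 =1444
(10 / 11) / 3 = 10/33 = 0.30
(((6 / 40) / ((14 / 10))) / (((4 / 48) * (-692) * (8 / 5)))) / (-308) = 45/11935616 = 0.00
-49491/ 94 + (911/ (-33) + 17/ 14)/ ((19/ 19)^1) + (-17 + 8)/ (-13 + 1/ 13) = -1020457/1848 = -552.20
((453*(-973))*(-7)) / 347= 3085383/347 = 8891.59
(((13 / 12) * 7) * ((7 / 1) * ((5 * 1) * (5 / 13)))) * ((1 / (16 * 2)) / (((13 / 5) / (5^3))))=765625/4992 = 153.37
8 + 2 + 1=11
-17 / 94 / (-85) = 1/470 = 0.00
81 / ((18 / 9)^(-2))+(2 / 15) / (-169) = 324.00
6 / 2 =3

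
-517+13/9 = -4640/9 = -515.56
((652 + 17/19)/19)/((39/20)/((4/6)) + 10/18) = 4465800/452333 = 9.87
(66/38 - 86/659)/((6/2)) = 20113/37563 = 0.54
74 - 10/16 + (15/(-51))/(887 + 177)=663601/9044 = 73.37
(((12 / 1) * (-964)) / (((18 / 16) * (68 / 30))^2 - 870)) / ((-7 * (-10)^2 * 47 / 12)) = -185088/37878757 = 0.00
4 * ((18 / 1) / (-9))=-8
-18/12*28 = -42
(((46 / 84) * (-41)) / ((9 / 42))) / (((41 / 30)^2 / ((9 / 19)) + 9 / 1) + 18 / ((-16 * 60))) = -6789600/837497 = -8.11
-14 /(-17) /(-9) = -14/153 = -0.09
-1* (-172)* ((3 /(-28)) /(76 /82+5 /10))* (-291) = 342022/91 = 3758.48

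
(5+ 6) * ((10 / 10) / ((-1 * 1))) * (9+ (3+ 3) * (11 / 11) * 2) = -231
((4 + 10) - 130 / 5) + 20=8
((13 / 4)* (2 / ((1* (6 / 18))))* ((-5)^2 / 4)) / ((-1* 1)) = -975/8 = -121.88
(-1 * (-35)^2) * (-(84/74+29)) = 1365875/37 = 36915.54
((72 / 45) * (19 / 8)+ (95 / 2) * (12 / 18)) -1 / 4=2113/60 = 35.22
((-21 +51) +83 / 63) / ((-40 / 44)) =-21703/630 = -34.45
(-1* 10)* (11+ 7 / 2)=-145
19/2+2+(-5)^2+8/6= 227/6 = 37.83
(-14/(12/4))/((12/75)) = -175/6 = -29.17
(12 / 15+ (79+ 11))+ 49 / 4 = 2061/20 = 103.05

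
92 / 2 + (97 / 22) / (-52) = 52527/1144 = 45.92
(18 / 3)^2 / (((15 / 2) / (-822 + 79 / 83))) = -3941.03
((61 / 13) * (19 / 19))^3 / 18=226981/39546 = 5.74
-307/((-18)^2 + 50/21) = -6447/6854 = -0.94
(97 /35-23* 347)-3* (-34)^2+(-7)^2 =-398903/35 = -11397.23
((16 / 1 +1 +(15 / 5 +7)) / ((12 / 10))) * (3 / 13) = 135/26 = 5.19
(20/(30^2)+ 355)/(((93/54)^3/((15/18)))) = 1725408/29791 = 57.92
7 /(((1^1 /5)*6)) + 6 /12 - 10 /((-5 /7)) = 61/3 = 20.33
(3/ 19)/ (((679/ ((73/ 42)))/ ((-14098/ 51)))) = -3869/34629 = -0.11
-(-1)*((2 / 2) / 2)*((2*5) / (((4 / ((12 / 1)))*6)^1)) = 5/2 = 2.50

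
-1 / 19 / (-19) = 1/361 = 0.00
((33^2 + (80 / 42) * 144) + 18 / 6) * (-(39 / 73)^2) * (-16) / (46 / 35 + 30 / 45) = 16784820/5329 = 3149.71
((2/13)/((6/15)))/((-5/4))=-4/13 = -0.31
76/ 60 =19/15 = 1.27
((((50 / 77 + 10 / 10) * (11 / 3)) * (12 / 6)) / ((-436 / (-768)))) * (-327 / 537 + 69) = 199005952/136577 = 1457.10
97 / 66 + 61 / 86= 3092/1419 = 2.18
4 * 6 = 24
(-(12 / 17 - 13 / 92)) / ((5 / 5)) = -883/1564 = -0.56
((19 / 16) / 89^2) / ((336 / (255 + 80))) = 6365/42583296 = 0.00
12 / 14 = 6/7 = 0.86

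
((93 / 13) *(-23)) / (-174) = 713/754 = 0.95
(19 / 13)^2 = 361/169 = 2.14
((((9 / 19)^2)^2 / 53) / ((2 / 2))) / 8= 6561/55256104 = 0.00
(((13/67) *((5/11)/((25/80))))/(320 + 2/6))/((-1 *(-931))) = 624/659387267 = 0.00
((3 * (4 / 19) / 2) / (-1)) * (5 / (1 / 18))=-28.42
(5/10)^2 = 1/4 = 0.25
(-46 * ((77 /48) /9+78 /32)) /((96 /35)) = -454825/10368 = -43.87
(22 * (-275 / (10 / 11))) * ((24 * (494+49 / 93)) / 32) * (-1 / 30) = 61214021/744 = 82276.91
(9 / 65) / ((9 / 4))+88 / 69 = 5996/4485 = 1.34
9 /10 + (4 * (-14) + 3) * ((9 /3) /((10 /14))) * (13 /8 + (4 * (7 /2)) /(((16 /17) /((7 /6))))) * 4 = -337963/20 = -16898.15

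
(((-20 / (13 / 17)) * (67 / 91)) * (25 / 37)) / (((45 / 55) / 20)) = -125290000/393939 = -318.04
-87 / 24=-29/8 = -3.62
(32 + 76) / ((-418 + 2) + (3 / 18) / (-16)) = -10368/39937 = -0.26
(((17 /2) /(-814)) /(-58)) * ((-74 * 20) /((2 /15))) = -1275/638 = -2.00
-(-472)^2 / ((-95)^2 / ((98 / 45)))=-21832832/406125 = -53.76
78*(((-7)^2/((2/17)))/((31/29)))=942123/31 = 30391.06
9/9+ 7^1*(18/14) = 10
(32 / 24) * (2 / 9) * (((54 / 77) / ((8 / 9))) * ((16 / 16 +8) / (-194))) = -81/7469 = -0.01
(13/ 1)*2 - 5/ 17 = 437/17 = 25.71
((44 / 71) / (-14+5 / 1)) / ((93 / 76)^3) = -19314944/513984123 = -0.04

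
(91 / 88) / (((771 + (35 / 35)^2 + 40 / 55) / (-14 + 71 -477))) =-1911/3400 = -0.56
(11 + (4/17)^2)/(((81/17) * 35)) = 71/1071 = 0.07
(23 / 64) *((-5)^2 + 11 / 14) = 8303/896 = 9.27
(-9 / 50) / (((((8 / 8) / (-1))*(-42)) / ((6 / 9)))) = -1/350 = 0.00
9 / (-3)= -3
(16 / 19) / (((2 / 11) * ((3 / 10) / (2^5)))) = 28160/57 = 494.04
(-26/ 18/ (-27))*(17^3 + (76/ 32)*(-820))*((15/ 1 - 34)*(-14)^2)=-15951754/27 = -590805.70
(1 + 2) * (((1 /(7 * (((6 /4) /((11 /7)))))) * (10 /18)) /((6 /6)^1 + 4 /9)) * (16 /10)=176/637 = 0.28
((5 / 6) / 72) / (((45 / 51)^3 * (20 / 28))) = 34391/1458000 = 0.02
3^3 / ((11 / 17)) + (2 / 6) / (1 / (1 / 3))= 4142/99 = 41.84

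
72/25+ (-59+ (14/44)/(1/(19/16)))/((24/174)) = -14858999/35200 = -422.13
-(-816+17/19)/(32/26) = 201331/304 = 662.27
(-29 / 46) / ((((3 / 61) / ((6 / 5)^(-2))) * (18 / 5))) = -221125/89424 = -2.47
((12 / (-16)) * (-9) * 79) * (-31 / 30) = -22041/40 = -551.02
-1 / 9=-0.11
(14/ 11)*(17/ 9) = 238/99 = 2.40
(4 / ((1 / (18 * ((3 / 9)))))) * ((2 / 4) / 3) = 4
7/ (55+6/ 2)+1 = 1.12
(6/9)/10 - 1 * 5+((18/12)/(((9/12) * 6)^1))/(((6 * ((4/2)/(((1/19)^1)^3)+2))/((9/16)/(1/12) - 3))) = -541481/109760 = -4.93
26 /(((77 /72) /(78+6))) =22464/11 = 2042.18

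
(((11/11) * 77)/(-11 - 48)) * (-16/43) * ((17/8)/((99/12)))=952/7611 = 0.13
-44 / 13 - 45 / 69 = -1207/299 = -4.04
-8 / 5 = -1.60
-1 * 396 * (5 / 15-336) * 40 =5316960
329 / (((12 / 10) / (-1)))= -1645/6 = -274.17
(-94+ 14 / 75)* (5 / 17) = -7036/255 = -27.59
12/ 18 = 2/3 = 0.67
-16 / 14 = -8/7 = -1.14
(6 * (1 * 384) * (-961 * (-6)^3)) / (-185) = -2585162.72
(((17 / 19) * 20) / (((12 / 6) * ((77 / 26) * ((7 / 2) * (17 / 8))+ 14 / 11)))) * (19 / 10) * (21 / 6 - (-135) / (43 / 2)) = 32711536/4584531 = 7.14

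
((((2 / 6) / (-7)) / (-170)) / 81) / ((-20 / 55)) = -11/1156680 = 0.00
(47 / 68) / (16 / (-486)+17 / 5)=57105/278188 = 0.21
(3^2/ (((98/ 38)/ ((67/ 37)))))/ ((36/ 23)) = 4.04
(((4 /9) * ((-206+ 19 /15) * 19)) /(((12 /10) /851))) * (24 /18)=-397239992/243 = -1634732.48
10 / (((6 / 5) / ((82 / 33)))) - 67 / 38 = 71267/3762 = 18.94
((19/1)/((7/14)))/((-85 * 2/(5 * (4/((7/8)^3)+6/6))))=-45429/5831 = -7.79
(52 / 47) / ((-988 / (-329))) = 7/19 = 0.37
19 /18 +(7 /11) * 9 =6.78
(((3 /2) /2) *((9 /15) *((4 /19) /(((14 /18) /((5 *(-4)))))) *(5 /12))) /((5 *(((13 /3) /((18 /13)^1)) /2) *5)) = -2916/112385 = -0.03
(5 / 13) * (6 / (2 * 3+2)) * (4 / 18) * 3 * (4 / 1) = 10/13 = 0.77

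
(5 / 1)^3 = 125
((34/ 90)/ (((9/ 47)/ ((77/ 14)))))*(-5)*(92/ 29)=-172.11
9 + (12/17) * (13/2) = 231/17 = 13.59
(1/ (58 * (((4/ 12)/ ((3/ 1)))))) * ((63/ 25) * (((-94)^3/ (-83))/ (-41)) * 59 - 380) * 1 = -484077294/85075 = -5690.01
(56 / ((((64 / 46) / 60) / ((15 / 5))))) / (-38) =-7245/38 = -190.66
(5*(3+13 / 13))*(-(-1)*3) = 60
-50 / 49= -1.02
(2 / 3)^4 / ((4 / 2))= 8/81 = 0.10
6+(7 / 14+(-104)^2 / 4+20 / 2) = 5441/2 = 2720.50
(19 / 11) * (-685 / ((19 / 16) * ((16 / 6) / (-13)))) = 53430/11 = 4857.27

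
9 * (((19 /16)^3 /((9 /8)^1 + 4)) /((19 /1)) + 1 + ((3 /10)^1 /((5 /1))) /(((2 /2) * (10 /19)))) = 26714349/2624000 = 10.18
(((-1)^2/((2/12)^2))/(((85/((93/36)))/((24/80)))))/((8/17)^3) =80631/25600 = 3.15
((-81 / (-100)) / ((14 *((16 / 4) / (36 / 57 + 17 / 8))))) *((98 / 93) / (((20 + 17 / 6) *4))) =237573/516435200 = 0.00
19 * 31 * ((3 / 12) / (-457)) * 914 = -589/2 = -294.50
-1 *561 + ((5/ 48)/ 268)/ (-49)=-353618501/630336 = -561.00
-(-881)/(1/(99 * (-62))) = -5407578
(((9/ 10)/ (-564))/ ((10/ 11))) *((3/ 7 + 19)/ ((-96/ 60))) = 561/26320 = 0.02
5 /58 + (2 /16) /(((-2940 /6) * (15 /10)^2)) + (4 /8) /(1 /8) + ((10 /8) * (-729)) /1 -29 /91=-754376663/831285 = -907.48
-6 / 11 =-0.55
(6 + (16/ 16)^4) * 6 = 42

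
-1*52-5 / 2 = -109/2 = -54.50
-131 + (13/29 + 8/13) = -48986/377 = -129.94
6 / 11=0.55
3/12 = 1/4 = 0.25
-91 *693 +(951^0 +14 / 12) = -378365/6 = -63060.83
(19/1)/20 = 19/20 = 0.95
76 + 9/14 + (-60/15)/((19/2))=20275/266 = 76.22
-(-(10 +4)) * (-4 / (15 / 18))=-336/5 = -67.20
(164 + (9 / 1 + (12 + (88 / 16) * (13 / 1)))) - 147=219/2 = 109.50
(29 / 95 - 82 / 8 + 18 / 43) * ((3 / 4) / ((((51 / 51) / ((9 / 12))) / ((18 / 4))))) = -12608217/522880 = -24.11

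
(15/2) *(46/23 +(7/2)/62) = 3825/248 = 15.42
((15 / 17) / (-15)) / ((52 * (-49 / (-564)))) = -0.01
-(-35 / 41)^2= -0.73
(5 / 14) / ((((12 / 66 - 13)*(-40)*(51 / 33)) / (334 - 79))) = 605/5264 = 0.11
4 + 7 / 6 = 31/6 = 5.17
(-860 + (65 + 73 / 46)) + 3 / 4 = -72925/92 = -792.66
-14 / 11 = -1.27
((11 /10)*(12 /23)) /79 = 66/9085 = 0.01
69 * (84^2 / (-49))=-9936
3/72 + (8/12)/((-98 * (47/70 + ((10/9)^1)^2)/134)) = -792671/1815576 = -0.44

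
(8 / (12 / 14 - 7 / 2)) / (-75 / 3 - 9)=56/629 = 0.09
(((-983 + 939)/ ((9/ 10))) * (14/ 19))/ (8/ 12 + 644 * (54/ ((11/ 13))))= -33880/38654151 = 0.00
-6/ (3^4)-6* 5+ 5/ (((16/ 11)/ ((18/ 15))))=-5605/216 = -25.95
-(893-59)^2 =-695556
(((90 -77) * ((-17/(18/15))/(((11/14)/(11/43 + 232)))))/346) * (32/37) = -411997040/3027673 = -136.08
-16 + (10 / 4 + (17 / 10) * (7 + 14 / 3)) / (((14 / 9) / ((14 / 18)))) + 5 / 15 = -9/2 = -4.50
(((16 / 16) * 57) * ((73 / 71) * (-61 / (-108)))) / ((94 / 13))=1099891/240264 = 4.58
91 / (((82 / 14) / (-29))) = -18473/41 = -450.56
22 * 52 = 1144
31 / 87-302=-26243/87 = -301.64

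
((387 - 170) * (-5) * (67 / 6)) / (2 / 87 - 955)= 301165/23738 = 12.69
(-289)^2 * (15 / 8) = 1252815/8 = 156601.88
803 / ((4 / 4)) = 803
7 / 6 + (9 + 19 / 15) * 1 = 11.43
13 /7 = 1.86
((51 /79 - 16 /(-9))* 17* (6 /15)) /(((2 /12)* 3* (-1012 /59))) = -1728169/899415 = -1.92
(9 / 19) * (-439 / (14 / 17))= -67167/266 = -252.51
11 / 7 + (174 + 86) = 1831/7 = 261.57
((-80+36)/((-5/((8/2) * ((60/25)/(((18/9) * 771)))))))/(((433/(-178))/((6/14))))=-187968/19474175 = -0.01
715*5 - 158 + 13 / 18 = 61519/18 = 3417.72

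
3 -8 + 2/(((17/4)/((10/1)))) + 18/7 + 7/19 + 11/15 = 114601/33915 = 3.38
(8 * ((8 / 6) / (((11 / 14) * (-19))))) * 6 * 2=-1792/209 = -8.57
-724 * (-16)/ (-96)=-362/3 = -120.67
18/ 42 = 3/7 = 0.43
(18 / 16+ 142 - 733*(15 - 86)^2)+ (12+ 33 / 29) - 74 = -857233211/232 = -3694970.74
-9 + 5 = -4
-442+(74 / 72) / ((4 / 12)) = -5267/12 = -438.92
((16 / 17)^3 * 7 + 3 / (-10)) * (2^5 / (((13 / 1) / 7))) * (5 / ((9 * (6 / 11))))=167540296/1724463 = 97.16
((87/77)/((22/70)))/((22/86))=14.05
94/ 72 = 47/36 = 1.31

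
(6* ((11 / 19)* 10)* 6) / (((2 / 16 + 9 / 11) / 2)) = 696960/1577 = 441.95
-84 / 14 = -6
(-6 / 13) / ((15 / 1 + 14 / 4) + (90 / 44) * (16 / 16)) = -33/1469 = -0.02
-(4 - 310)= 306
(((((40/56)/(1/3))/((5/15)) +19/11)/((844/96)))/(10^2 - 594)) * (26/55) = -15072/16978115 = 0.00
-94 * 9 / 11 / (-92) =423/506 = 0.84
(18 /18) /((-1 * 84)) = -1/84 = -0.01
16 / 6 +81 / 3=89/3 = 29.67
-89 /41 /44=-89/1804 = -0.05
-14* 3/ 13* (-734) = 2371.38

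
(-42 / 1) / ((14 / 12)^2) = -30.86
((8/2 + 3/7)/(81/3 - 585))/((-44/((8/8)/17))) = 1/94248 = 0.00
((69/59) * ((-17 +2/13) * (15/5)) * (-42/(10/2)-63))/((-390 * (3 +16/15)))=-16183881/6082310 = -2.66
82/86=41/43 = 0.95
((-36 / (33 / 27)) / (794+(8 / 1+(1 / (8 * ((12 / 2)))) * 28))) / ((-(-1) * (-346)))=1944/18327793 = 0.00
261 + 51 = 312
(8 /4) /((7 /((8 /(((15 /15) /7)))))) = 16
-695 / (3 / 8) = -5560/3 = -1853.33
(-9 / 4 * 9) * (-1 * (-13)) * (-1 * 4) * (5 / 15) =351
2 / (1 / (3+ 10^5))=200006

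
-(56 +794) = -850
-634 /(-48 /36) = 951/2 = 475.50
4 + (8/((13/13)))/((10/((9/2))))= 38/5 = 7.60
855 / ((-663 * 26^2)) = -285/149396 = 0.00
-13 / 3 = -4.33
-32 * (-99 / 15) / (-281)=-0.75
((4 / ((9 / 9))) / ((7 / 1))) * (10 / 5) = 8/7 = 1.14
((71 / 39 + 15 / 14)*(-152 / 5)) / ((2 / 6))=-120004/455 = -263.75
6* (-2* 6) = -72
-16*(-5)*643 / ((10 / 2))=10288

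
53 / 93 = 0.57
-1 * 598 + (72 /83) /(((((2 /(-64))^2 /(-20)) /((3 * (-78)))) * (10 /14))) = 483016222/83 = 5819472.55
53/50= 1.06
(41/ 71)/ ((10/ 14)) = 287/355 = 0.81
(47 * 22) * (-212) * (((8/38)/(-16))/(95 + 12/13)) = 712426/23693 = 30.07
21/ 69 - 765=-17588/23 = -764.70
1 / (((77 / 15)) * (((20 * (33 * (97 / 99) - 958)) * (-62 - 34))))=3/27370112 = 0.00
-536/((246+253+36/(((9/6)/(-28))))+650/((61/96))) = -32696/51847 = -0.63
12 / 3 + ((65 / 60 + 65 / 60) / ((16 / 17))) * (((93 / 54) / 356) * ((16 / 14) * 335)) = 4448173/538272 = 8.26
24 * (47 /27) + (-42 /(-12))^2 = 1945/36 = 54.03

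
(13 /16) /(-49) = -13/784 = -0.02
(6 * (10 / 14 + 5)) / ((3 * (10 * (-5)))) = -8/35 = -0.23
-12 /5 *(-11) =132/5 = 26.40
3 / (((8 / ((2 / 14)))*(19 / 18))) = 27/532 = 0.05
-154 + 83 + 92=21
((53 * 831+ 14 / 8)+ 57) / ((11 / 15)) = 240555/4 = 60138.75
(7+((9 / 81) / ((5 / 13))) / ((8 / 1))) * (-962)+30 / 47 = -57258131/8460 = -6768.10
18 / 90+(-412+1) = -2054/5 = -410.80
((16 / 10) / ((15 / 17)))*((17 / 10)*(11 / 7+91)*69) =17229024/875 = 19690.31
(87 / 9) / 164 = 29/492 = 0.06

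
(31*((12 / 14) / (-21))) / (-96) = 0.01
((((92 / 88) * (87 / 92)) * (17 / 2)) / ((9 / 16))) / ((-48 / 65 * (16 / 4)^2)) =-32045/25344 = -1.26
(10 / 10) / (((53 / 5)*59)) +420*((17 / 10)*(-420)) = -299880.00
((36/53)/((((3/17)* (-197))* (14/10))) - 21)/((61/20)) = -30716940/4458307 = -6.89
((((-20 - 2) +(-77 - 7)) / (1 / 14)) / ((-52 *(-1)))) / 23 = -1.24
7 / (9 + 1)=7/10 = 0.70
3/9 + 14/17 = 59/51 = 1.16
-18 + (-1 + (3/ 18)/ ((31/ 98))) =-1718/93 = -18.47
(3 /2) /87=1/58 = 0.02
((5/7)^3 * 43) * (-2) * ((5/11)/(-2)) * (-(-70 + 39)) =833125/3773 = 220.81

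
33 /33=1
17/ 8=2.12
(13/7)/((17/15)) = 195/119 = 1.64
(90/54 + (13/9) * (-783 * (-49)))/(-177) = -2818/9 = -313.11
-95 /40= -19/8 = -2.38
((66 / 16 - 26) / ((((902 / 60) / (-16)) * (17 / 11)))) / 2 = 5250/697 = 7.53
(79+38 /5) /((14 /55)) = 4763/14 = 340.21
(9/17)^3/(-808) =-729/3969704 = 0.00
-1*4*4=-16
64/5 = 12.80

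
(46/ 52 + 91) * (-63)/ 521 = -150507/13546 = -11.11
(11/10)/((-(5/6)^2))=-198/125 = -1.58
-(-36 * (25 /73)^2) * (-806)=-18135000/5329 = -3403.08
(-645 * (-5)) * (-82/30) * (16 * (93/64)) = -819795/4 = -204948.75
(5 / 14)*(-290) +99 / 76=-54407/532 = -102.27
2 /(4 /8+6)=0.31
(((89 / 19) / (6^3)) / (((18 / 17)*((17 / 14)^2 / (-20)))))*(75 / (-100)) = 21805/104652 = 0.21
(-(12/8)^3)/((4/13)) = -351/32 = -10.97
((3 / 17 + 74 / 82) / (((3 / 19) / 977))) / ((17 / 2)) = 785.40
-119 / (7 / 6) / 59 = -102/59 = -1.73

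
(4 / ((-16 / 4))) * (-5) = 5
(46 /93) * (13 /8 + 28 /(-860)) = 20999/26660 = 0.79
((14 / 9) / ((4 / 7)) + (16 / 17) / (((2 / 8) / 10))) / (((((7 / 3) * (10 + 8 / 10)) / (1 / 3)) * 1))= 61765/115668 = 0.53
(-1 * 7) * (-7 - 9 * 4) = 301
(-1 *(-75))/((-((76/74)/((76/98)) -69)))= 2775/2504 = 1.11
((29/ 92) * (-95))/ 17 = -1.76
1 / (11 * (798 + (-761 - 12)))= 1/275 = 0.00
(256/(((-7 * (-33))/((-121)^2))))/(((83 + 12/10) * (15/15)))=1703680/8841 = 192.70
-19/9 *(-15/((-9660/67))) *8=-2546/1449 = -1.76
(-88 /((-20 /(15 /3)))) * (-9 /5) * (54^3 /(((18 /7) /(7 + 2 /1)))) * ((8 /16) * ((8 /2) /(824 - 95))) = -299376/5 = -59875.20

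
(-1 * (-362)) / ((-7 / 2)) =-724/7 = -103.43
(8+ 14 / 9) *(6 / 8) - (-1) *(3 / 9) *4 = 17/2 = 8.50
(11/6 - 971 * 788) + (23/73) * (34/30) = -558556441/730 = -765145.81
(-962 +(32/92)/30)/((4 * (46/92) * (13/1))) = -165943/4485 = -37.00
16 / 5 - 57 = -269/5 = -53.80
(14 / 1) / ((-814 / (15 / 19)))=-105/7733 = -0.01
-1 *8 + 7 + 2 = 1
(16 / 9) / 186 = 8/837 = 0.01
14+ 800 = 814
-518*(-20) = 10360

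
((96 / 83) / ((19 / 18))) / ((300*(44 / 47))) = 1692/433675 = 0.00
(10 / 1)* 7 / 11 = 70/11 = 6.36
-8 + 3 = -5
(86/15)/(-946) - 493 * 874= -71095531/165 = -430882.01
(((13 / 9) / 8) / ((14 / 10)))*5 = 325/504 = 0.64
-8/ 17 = -0.47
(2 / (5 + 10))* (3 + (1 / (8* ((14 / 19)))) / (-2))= 653/1680 = 0.39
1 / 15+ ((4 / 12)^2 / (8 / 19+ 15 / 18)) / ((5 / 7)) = 409/2145 = 0.19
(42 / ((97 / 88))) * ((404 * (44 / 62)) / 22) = 496.57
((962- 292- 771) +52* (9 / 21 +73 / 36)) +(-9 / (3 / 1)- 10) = 865/63 = 13.73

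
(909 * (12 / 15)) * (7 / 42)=606/5 = 121.20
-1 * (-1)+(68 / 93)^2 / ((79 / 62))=31289/22041 = 1.42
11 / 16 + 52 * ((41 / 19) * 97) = 3309073/304 = 10885.11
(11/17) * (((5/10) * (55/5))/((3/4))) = 4.75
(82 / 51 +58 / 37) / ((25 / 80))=95872/9435 = 10.16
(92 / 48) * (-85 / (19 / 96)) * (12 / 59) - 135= -339015/1121 = -302.42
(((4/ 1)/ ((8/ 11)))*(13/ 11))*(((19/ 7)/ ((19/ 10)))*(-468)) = -30420/7 = -4345.71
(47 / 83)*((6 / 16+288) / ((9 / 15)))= 180715/664 = 272.16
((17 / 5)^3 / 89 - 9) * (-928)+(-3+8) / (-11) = 971868471/122375 = 7941.72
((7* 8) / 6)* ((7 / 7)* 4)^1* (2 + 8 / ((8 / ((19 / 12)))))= 1204/9 = 133.78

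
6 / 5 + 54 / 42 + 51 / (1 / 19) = 34002/35 = 971.49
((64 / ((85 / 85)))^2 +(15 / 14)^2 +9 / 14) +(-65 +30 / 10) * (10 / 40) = 800129/196 = 4082.29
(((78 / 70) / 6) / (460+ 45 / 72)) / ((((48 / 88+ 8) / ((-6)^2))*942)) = 156/86518775 = 0.00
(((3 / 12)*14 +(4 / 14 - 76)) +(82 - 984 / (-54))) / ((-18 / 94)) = -165863/1134 = -146.26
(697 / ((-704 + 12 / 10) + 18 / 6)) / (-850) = 41/34990 = 0.00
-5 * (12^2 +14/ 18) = -6515/9 = -723.89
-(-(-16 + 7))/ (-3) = 3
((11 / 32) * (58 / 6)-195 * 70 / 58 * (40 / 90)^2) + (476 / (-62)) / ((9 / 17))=-44791835/776736 = -57.67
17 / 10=1.70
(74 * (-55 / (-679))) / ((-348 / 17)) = -34595/118146 = -0.29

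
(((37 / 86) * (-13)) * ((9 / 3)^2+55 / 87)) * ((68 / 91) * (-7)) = 281.80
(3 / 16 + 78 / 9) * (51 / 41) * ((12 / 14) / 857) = 21675/1967672 = 0.01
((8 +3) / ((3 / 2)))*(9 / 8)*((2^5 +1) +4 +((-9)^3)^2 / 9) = 974919/2 = 487459.50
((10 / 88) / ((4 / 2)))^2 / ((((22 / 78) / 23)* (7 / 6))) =67275/298144 = 0.23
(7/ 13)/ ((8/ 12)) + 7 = 203/26 = 7.81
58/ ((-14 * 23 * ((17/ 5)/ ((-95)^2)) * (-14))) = 34.15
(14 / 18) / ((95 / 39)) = 0.32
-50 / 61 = -0.82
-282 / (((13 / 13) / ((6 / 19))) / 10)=-16920/19 = -890.53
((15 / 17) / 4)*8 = 30/17 = 1.76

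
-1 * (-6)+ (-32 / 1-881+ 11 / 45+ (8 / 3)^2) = -40484/45 = -899.64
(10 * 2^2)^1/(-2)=-20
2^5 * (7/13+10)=4384/13 = 337.23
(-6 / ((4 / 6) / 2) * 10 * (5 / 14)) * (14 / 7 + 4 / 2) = -1800/7 = -257.14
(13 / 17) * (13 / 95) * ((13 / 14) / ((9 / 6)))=2197/33915 = 0.06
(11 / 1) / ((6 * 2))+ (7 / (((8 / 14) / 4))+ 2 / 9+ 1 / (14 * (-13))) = 164237/3276 = 50.13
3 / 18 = 1/6 = 0.17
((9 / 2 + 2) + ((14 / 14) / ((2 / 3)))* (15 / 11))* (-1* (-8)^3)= 48128/11 = 4375.27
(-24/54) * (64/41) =-256/369 = -0.69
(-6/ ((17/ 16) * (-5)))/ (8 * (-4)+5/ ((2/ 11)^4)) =512/2059635 = 0.00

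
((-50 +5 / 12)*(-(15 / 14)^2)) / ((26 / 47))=299625/2912 = 102.89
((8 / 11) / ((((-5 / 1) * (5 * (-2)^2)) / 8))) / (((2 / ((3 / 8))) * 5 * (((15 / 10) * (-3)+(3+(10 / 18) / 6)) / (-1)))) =-81/52250 = 0.00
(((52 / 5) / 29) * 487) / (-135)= -25324/19575 = -1.29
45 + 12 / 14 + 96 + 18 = 1119/7 = 159.86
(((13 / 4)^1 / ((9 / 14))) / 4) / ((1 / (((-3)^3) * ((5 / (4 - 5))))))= 1365/8 = 170.62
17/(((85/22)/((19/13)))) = 6.43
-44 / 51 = -0.86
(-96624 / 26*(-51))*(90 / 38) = 110876040/247 = 448890.85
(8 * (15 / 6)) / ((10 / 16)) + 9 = 41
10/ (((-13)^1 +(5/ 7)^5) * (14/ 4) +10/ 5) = -24010/102881 = -0.23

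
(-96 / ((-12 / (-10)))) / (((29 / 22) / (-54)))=95040/29 = 3277.24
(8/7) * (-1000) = -8000/7 = -1142.86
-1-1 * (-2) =1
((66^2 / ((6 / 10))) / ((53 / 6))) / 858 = 660/689 = 0.96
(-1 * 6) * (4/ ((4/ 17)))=-102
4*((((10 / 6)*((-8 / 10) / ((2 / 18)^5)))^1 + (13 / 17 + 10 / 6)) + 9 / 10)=-80303242/255 = -314914.67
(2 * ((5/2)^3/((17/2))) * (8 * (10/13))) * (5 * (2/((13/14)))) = 700000/2873 = 243.65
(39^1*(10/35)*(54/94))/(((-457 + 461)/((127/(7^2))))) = 133731/32242 = 4.15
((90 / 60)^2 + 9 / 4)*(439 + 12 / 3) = 1993.50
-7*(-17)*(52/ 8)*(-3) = -4641/2 = -2320.50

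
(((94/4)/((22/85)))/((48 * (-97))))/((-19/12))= 3995/324368 = 0.01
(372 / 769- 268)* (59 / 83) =-12137480/63827 = -190.16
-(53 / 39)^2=-2809/1521 = -1.85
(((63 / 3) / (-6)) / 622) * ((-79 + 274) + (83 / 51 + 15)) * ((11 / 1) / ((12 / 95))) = -78950795/761328 = -103.70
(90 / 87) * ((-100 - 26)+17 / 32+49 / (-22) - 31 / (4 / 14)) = -1247115/5104 = -244.34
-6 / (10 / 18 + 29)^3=-2187/9410548 = 0.00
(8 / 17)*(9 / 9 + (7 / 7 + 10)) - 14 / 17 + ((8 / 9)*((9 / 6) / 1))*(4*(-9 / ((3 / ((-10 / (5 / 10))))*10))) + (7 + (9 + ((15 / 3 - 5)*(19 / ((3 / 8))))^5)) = 898/17 = 52.82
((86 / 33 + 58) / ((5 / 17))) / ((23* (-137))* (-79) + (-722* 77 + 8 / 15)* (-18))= 34000/206185881 = 0.00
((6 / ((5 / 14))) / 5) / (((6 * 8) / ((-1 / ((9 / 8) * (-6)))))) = 7/675 = 0.01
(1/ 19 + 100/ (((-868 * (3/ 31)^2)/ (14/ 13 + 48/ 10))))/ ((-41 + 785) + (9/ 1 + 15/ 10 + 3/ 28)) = -4496684/46969767 = -0.10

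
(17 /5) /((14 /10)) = 2.43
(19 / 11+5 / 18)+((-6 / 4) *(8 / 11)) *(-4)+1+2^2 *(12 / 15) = 10463/990 = 10.57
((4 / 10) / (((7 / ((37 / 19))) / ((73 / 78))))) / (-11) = -2701/285285 = -0.01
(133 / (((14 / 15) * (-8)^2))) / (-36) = -95/1536 = -0.06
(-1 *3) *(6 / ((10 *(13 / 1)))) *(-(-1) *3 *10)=-54/13 = -4.15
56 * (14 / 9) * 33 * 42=120736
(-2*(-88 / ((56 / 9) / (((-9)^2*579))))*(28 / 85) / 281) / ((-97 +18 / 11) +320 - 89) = 102146022/8909105 = 11.47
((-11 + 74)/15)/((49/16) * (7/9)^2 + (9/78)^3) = 59793552/26396855 = 2.27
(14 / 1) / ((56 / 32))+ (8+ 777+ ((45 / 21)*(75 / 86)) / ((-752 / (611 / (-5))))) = 7641101/9632 = 793.30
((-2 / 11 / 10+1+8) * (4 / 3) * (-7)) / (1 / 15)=-13832/11 = -1257.45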